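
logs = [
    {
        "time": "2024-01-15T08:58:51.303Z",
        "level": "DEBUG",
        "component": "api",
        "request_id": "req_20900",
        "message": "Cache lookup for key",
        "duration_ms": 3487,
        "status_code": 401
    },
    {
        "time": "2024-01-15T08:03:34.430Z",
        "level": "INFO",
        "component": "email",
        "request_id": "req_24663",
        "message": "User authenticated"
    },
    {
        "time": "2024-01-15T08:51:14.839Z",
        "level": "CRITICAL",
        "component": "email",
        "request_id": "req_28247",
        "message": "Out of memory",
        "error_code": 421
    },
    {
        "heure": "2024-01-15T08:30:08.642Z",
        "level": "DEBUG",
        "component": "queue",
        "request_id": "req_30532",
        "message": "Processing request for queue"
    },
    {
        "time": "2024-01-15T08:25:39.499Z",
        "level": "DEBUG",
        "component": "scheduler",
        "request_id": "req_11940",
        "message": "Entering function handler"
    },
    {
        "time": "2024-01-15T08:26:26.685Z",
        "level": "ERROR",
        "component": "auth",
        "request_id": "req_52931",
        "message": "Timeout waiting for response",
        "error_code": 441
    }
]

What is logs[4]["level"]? "DEBUG"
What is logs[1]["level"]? "INFO"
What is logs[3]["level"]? "DEBUG"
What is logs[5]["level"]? "ERROR"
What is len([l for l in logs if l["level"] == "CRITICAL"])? 1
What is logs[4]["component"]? "scheduler"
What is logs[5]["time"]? "2024-01-15T08:26:26.685Z"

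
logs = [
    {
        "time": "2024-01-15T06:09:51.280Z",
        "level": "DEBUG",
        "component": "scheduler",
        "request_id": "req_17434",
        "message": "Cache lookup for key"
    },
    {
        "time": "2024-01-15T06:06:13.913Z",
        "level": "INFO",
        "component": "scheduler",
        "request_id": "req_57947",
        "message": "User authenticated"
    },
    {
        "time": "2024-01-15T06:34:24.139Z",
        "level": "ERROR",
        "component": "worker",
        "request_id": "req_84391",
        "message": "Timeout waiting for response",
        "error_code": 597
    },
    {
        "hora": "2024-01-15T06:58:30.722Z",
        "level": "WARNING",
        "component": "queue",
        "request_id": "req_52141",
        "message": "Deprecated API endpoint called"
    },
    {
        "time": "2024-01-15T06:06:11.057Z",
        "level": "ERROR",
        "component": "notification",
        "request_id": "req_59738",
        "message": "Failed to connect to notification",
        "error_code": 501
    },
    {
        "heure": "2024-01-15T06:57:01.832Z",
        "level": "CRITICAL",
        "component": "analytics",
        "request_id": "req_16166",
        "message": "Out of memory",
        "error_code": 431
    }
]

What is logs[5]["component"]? "analytics"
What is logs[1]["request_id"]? "req_57947"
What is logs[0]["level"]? "DEBUG"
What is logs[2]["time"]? "2024-01-15T06:34:24.139Z"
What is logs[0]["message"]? "Cache lookup for key"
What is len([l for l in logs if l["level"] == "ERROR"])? 2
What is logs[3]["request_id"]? "req_52141"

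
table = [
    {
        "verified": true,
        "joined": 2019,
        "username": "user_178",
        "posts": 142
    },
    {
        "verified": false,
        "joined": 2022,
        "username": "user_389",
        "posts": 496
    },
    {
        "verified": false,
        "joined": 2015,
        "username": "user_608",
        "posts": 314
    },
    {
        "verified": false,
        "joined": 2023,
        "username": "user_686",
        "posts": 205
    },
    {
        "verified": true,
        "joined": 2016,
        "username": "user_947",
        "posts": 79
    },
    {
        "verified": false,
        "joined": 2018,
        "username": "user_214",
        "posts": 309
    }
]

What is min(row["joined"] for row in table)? 2015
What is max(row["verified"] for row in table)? True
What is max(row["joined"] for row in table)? 2023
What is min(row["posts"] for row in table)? 79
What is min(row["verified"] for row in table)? False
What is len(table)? 6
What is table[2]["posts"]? 314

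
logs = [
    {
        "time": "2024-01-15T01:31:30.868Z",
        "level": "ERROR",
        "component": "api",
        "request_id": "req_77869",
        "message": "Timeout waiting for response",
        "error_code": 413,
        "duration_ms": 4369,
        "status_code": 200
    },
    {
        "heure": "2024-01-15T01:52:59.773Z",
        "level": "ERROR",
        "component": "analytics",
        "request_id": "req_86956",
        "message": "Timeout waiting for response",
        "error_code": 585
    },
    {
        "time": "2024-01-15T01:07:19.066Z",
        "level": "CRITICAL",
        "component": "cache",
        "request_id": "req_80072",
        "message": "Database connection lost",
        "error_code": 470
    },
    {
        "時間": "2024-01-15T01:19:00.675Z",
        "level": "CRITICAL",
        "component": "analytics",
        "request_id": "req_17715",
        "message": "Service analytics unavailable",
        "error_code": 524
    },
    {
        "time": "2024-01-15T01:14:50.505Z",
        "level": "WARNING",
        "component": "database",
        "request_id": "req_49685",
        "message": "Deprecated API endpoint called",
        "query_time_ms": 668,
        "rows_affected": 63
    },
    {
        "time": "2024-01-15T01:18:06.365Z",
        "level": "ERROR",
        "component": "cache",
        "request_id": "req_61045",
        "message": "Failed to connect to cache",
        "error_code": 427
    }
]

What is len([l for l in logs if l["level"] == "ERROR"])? 3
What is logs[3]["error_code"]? 524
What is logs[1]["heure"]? "2024-01-15T01:52:59.773Z"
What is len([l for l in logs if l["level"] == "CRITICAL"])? 2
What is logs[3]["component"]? "analytics"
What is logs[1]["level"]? "ERROR"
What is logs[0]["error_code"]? 413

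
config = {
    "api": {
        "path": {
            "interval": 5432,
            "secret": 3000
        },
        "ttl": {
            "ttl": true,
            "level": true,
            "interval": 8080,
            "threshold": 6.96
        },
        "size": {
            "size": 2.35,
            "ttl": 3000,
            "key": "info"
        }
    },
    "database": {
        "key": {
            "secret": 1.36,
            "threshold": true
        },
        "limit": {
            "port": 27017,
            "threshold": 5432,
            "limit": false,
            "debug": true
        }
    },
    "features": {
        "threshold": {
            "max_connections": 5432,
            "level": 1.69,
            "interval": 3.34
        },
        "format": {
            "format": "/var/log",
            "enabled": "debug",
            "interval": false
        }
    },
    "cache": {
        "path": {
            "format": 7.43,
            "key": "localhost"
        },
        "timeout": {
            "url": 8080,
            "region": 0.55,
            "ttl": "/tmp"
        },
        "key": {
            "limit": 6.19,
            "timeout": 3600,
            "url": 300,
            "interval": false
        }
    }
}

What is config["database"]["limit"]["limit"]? False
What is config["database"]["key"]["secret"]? 1.36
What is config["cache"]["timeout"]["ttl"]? "/tmp"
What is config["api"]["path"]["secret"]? 3000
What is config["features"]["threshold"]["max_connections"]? 5432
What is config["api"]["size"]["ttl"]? 3000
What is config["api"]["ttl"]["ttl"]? True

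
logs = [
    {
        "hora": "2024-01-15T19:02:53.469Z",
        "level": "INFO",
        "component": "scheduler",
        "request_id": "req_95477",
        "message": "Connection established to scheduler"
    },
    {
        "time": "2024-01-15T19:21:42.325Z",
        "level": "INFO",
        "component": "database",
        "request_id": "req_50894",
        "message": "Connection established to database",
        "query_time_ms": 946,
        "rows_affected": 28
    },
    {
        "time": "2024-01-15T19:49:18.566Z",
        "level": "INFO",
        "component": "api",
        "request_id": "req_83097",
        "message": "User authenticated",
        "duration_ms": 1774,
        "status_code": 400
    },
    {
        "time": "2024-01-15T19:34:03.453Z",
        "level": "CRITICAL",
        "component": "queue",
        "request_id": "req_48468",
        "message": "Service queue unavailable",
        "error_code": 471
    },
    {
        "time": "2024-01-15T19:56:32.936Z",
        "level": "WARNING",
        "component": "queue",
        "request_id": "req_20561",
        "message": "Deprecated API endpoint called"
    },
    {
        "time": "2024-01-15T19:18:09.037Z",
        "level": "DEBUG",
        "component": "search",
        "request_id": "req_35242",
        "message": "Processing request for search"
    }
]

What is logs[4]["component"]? "queue"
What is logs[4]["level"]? "WARNING"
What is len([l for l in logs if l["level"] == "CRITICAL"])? 1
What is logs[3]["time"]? "2024-01-15T19:34:03.453Z"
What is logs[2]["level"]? "INFO"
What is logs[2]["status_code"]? 400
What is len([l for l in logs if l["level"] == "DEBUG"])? 1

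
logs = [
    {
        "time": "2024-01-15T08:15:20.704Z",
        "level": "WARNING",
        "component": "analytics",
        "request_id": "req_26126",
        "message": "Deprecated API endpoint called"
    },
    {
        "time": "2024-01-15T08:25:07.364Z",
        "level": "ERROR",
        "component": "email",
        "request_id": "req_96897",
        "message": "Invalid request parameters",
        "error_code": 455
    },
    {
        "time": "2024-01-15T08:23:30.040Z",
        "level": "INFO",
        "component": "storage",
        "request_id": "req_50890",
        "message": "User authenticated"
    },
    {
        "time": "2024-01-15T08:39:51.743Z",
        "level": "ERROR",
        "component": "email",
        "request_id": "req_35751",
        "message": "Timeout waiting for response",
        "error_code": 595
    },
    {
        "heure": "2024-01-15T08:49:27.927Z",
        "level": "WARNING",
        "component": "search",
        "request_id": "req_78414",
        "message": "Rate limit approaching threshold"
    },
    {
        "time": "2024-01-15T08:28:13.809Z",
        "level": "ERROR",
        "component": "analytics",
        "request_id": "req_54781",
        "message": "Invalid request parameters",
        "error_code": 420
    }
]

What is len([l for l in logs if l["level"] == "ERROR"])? 3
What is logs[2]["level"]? "INFO"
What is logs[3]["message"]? "Timeout waiting for response"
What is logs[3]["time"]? "2024-01-15T08:39:51.743Z"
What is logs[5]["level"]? "ERROR"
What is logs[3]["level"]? "ERROR"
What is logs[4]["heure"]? "2024-01-15T08:49:27.927Z"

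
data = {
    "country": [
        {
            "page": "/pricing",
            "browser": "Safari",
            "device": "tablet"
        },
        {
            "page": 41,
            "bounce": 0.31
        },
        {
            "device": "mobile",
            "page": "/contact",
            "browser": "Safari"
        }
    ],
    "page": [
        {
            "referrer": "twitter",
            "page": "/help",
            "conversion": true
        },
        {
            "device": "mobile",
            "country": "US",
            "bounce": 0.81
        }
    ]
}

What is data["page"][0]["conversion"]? True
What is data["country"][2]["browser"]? "Safari"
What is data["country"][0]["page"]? "/pricing"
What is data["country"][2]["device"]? "mobile"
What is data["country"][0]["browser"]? "Safari"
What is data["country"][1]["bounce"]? 0.31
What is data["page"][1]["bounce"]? 0.81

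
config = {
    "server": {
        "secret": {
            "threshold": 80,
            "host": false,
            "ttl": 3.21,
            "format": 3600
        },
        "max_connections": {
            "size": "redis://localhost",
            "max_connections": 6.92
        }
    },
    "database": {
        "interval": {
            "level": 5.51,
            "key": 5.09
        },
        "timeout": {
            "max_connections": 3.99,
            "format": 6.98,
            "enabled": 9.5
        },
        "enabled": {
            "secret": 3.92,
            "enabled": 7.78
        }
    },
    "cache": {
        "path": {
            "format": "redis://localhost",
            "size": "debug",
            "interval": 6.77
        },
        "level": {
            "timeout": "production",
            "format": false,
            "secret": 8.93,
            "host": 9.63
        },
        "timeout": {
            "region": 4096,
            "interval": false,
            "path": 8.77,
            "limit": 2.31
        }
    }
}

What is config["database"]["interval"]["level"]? 5.51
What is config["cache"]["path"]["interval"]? 6.77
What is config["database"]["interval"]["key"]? 5.09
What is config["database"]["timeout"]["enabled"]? 9.5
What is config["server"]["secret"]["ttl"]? 3.21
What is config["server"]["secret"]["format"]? 3600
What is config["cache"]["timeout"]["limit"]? 2.31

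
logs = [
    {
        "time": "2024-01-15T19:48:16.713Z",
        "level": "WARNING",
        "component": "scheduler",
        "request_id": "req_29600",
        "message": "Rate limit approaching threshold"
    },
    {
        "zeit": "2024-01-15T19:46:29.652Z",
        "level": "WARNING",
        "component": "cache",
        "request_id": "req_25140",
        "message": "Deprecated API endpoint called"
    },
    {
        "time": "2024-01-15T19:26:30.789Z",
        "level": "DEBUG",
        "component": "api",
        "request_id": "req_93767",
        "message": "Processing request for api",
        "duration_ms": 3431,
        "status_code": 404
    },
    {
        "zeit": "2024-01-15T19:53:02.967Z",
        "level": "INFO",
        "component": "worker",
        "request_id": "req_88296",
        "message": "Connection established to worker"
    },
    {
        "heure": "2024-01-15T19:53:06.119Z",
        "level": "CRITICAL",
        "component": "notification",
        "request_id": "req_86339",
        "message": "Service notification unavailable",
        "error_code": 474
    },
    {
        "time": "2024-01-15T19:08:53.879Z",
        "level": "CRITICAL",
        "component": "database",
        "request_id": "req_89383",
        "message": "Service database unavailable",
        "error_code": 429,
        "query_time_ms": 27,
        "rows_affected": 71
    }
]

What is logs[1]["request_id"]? "req_25140"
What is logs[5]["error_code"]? 429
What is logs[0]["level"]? "WARNING"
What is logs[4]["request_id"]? "req_86339"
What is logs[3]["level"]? "INFO"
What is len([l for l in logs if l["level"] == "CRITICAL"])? 2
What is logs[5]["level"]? "CRITICAL"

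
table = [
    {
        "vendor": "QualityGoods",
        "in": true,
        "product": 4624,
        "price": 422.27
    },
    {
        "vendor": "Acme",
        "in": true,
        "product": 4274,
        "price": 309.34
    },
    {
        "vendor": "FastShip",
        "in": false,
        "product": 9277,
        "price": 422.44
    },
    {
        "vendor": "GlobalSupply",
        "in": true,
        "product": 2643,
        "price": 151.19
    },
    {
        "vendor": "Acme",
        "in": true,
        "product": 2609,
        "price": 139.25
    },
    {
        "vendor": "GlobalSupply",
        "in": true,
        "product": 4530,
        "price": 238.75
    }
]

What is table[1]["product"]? 4274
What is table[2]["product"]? 9277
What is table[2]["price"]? 422.44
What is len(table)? 6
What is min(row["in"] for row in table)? False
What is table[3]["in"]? True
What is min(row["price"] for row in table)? 139.25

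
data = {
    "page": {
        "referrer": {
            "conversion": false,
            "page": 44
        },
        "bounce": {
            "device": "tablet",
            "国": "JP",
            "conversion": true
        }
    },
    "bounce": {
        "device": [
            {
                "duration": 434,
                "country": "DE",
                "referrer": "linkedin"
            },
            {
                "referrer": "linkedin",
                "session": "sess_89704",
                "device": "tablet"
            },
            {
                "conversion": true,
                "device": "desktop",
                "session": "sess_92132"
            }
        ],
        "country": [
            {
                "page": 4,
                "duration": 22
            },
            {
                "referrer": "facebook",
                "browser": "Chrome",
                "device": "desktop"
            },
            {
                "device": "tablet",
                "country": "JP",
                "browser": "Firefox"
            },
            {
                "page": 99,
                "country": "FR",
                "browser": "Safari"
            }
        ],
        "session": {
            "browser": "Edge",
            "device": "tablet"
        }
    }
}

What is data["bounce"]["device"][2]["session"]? "sess_92132"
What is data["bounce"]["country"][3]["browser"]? "Safari"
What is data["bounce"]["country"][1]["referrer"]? "facebook"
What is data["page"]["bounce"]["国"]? "JP"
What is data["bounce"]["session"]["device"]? "tablet"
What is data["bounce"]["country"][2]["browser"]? "Firefox"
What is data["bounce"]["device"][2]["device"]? "desktop"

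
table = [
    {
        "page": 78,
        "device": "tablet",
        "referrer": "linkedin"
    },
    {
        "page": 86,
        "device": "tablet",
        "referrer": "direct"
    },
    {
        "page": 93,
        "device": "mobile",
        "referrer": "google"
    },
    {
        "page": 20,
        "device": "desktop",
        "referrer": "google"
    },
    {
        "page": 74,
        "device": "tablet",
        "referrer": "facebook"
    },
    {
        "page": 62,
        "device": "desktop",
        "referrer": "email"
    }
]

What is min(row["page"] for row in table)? 20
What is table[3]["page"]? 20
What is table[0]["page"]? 78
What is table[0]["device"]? "tablet"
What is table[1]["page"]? 86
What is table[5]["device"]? "desktop"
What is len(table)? 6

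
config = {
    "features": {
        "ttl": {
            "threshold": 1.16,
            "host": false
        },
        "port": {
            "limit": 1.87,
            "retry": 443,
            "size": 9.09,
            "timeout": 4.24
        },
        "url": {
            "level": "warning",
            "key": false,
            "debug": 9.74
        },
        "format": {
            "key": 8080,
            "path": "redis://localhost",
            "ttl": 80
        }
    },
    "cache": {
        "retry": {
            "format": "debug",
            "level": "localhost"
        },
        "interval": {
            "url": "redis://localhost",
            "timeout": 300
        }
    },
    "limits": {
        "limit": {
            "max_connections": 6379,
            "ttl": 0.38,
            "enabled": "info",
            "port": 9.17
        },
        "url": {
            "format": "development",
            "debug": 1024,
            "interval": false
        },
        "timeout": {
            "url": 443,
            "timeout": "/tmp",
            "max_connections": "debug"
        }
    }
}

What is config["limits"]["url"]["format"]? "development"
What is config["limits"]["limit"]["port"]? 9.17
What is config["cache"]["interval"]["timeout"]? 300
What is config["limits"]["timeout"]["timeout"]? "/tmp"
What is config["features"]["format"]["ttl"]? 80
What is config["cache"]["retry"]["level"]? "localhost"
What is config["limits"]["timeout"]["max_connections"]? "debug"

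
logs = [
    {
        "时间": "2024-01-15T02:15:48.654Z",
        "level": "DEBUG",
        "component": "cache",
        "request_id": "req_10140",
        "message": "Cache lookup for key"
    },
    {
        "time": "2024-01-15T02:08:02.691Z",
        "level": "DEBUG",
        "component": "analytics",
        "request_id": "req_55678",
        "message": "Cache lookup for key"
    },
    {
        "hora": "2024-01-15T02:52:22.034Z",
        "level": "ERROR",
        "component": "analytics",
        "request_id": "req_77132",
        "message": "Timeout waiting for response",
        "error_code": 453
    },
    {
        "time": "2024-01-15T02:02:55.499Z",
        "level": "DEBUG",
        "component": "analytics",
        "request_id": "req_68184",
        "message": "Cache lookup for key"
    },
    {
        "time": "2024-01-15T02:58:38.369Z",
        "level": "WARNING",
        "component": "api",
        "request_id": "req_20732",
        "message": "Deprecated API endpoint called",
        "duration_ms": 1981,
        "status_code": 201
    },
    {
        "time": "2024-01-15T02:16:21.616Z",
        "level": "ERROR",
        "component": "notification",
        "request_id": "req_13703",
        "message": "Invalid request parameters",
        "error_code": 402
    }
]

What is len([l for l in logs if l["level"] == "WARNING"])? 1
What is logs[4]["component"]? "api"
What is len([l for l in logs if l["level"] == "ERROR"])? 2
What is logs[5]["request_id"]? "req_13703"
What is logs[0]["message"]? "Cache lookup for key"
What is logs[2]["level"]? "ERROR"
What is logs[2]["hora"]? "2024-01-15T02:52:22.034Z"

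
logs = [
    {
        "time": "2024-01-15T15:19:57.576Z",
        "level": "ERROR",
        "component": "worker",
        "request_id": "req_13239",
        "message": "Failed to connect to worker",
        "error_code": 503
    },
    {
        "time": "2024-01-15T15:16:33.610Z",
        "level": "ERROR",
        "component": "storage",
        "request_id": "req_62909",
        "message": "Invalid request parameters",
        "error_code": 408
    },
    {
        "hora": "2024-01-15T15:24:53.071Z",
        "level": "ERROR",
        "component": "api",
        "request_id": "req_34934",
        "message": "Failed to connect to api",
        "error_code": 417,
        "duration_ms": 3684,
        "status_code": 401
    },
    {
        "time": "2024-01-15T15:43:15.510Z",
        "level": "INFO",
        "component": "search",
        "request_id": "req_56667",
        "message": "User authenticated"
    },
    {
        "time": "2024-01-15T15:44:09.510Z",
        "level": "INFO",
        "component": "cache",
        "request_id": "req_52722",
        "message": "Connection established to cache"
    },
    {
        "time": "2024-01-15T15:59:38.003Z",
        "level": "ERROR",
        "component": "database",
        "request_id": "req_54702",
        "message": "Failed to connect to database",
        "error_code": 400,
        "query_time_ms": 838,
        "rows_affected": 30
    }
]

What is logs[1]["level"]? "ERROR"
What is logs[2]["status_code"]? 401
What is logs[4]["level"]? "INFO"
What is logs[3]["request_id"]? "req_56667"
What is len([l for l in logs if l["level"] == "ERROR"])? 4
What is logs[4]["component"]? "cache"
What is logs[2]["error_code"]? 417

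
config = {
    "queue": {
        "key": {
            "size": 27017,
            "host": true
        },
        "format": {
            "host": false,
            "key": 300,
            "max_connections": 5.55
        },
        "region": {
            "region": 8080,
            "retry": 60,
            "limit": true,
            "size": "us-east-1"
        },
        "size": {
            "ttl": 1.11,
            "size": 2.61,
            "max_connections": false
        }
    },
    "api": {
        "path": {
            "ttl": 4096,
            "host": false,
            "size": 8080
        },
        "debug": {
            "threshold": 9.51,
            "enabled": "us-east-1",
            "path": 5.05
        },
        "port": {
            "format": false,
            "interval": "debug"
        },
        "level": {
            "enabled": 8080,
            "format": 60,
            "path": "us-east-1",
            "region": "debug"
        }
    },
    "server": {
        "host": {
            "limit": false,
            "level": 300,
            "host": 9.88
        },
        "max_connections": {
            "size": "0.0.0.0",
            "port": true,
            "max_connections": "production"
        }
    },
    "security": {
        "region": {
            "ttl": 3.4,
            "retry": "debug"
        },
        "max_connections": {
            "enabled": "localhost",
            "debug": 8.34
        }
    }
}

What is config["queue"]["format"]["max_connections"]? 5.55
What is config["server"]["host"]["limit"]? False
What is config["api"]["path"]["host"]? False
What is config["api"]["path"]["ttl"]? 4096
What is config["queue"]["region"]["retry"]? 60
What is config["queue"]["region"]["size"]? "us-east-1"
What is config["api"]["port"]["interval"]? "debug"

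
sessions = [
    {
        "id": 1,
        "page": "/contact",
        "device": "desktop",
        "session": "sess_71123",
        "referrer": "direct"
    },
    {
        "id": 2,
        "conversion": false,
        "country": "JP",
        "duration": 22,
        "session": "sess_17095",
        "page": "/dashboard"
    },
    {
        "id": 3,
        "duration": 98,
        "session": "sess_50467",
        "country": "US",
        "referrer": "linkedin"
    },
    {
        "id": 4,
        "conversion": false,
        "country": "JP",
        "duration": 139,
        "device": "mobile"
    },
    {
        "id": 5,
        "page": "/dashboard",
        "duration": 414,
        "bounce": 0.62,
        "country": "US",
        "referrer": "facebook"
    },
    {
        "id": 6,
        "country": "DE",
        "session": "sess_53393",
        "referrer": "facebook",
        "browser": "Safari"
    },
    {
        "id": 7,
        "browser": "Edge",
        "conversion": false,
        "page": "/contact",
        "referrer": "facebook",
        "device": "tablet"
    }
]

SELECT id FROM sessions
[1, 2, 3, 4, 5, 6, 7]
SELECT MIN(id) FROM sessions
1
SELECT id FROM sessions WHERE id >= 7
[7]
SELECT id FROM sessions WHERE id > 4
[5, 6, 7]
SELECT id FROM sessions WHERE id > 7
[]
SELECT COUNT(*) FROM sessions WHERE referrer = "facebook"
3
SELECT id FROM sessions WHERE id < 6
[1, 2, 3, 4, 5]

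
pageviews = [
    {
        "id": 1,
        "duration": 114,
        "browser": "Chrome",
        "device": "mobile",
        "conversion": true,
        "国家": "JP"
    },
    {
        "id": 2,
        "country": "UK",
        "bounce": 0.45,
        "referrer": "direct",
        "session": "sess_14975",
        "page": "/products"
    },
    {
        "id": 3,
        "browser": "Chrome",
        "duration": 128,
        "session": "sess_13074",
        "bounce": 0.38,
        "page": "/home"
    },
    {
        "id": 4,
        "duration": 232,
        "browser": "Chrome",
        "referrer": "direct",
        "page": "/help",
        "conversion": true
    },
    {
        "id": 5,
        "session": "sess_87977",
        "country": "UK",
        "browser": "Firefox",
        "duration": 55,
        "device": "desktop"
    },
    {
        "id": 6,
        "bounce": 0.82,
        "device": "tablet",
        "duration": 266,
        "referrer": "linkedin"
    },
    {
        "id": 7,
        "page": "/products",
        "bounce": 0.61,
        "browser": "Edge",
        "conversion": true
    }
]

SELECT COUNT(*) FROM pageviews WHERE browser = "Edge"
1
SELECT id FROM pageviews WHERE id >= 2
[2, 3, 4, 5, 6, 7]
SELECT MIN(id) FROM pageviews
1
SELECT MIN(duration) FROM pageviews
55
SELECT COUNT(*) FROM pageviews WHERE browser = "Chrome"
3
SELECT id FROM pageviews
[1, 2, 3, 4, 5, 6, 7]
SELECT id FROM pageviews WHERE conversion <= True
[1, 4, 7]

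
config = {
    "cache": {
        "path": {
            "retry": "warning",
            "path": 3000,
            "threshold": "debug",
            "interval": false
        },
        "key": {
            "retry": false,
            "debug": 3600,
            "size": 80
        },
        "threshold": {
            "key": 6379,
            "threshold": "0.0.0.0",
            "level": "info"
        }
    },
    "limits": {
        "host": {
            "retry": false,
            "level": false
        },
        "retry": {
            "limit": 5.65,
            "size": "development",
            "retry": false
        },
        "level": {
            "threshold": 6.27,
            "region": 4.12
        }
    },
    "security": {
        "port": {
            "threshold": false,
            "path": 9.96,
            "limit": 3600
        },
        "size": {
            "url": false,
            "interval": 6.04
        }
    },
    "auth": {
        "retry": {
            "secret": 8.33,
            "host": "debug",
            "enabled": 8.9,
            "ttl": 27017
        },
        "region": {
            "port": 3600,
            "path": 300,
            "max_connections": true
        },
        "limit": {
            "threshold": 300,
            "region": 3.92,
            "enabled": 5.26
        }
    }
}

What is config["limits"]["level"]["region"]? 4.12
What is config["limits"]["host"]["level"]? False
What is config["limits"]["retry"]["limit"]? 5.65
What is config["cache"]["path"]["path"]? 3000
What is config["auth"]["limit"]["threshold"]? 300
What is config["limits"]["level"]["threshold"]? 6.27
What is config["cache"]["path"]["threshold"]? "debug"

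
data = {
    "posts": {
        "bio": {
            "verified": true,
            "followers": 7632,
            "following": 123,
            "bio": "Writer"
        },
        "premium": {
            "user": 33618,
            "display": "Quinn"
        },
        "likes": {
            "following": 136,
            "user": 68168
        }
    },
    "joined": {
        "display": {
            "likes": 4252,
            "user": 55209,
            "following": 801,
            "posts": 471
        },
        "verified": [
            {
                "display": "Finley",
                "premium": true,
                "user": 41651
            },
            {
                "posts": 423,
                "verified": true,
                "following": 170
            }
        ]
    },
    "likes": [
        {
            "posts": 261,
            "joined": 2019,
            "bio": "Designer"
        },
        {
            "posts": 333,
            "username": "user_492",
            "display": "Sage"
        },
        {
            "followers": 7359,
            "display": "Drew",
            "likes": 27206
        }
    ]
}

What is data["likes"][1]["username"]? "user_492"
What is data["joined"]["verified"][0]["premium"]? True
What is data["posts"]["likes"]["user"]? 68168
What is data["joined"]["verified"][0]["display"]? "Finley"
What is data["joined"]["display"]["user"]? 55209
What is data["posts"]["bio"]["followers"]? 7632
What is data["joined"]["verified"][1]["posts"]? 423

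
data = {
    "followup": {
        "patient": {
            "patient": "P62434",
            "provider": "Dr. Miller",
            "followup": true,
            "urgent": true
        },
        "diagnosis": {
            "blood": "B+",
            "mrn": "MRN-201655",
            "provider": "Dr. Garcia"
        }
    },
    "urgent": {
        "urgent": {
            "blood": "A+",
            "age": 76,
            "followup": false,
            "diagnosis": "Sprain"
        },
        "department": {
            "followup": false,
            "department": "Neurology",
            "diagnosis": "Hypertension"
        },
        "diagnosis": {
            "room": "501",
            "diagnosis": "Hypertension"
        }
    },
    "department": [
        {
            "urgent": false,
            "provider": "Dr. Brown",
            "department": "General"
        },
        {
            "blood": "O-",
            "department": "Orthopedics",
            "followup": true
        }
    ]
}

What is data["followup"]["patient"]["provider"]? "Dr. Miller"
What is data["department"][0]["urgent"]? False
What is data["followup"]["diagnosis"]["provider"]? "Dr. Garcia"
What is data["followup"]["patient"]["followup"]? True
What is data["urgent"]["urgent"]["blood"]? "A+"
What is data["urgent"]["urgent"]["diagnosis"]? "Sprain"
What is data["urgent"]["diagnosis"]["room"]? "501"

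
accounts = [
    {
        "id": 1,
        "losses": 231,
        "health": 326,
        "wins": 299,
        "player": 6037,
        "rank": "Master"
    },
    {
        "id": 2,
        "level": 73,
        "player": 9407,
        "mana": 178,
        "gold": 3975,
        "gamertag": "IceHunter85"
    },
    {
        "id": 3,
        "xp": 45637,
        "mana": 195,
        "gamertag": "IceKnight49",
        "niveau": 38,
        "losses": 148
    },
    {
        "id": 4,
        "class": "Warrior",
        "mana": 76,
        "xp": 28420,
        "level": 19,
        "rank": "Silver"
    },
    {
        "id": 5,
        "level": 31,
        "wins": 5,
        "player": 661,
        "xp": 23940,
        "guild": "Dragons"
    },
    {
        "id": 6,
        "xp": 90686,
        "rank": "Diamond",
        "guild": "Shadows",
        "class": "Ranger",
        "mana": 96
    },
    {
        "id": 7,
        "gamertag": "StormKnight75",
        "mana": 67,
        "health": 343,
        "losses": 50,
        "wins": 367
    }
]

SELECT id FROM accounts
[1, 2, 3, 4, 5, 6, 7]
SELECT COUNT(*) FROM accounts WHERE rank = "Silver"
1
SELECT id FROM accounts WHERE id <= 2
[1, 2]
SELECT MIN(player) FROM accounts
661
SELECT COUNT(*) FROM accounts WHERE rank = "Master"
1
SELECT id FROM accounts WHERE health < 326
[]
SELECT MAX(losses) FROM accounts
231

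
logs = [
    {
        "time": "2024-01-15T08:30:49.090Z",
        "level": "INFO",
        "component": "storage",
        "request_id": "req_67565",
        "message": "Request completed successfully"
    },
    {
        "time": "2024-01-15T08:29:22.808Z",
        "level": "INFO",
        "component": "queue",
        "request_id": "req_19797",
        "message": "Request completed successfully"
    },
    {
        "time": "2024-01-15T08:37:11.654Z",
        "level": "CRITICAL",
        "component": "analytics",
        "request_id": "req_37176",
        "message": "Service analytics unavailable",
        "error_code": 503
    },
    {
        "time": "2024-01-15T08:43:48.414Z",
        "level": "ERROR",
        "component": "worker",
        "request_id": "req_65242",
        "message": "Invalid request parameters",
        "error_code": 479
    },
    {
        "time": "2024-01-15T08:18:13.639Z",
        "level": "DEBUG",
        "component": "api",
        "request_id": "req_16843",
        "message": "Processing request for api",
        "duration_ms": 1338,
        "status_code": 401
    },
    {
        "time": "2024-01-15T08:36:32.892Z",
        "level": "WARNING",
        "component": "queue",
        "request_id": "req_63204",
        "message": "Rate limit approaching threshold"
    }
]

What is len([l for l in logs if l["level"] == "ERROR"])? 1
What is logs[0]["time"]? "2024-01-15T08:30:49.090Z"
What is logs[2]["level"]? "CRITICAL"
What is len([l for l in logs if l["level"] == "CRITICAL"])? 1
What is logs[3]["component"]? "worker"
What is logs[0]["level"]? "INFO"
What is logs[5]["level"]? "WARNING"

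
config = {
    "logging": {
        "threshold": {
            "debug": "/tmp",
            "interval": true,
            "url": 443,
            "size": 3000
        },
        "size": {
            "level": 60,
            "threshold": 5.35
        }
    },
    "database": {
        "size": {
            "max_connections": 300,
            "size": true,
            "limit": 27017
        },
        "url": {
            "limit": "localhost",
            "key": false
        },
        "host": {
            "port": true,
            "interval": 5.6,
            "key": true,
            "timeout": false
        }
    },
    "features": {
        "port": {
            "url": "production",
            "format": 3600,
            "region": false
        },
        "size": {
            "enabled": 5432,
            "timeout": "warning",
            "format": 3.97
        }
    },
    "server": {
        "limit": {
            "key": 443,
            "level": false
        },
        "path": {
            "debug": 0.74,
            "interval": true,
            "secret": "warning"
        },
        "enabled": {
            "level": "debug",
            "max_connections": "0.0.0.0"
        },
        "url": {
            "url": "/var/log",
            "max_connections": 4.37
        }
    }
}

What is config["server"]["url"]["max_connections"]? 4.37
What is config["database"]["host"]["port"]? True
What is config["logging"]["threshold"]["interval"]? True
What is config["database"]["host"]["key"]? True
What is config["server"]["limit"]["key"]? 443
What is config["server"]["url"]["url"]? "/var/log"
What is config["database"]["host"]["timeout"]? False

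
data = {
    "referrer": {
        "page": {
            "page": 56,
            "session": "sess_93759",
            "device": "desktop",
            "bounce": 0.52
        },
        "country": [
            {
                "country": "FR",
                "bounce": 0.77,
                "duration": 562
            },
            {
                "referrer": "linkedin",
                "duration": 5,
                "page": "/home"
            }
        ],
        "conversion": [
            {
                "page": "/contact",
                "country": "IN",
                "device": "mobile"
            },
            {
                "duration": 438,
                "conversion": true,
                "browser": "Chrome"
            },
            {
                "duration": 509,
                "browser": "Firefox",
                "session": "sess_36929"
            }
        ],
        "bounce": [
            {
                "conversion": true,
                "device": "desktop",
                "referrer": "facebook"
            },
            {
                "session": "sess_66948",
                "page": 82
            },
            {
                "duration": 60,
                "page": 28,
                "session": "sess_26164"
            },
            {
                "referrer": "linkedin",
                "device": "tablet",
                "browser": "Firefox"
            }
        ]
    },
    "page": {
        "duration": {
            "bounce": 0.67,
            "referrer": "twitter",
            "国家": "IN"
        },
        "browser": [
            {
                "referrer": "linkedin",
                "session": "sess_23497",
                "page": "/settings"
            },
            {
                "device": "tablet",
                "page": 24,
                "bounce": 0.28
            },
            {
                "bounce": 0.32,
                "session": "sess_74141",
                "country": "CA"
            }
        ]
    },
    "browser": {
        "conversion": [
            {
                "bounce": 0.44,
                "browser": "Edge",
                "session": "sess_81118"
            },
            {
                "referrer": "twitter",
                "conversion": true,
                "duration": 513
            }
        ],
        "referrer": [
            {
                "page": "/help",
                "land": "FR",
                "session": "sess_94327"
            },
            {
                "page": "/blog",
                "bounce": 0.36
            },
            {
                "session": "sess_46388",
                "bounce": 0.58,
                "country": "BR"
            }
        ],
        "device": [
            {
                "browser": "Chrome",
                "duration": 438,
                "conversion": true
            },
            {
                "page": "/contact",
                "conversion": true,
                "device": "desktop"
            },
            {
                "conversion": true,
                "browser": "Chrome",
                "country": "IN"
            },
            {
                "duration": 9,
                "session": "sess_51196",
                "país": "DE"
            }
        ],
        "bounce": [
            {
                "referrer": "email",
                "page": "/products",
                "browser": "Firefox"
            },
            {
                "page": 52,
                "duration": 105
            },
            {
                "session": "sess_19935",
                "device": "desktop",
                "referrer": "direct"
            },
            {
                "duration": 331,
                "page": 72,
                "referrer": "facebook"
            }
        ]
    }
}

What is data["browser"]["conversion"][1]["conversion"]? True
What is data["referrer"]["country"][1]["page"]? "/home"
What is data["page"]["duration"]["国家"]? "IN"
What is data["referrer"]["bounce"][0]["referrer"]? "facebook"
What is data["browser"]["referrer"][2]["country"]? "BR"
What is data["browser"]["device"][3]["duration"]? 9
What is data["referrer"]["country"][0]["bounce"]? 0.77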